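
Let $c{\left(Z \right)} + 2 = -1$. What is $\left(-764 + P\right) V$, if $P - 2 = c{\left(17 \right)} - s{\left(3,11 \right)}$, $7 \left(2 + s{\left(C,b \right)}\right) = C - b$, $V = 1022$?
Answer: $-778618$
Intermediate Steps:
$c{\left(Z \right)} = -3$ ($c{\left(Z \right)} = -2 - 1 = -3$)
$s{\left(C,b \right)} = -2 - \frac{b}{7} + \frac{C}{7}$ ($s{\left(C,b \right)} = -2 + \frac{C - b}{7} = -2 + \left(- \frac{b}{7} + \frac{C}{7}\right) = -2 - \frac{b}{7} + \frac{C}{7}$)
$P = \frac{15}{7}$ ($P = 2 - \left(1 - \frac{11}{7} + \frac{3}{7}\right) = 2 - - \frac{1}{7} = 2 + \left(-3 + \frac{22}{7}\right) = 2 + \frac{1}{7} = \frac{15}{7} \approx 2.1429$)
$\left(-764 + P\right) V = \left(-764 + \frac{15}{7}\right) 1022 = \left(- \frac{5333}{7}\right) 1022 = -778618$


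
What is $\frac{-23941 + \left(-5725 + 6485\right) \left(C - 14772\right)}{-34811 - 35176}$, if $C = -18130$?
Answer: $\frac{25029461}{69987} \approx 357.63$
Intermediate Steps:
$\frac{-23941 + \left(-5725 + 6485\right) \left(C - 14772\right)}{-34811 - 35176} = \frac{-23941 + \left(-5725 + 6485\right) \left(-18130 - 14772\right)}{-34811 - 35176} = \frac{-23941 + 760 \left(-32902\right)}{-69987} = \left(-23941 - 25005520\right) \left(- \frac{1}{69987}\right) = \left(-25029461\right) \left(- \frac{1}{69987}\right) = \frac{25029461}{69987}$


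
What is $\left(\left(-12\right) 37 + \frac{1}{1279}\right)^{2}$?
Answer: $\frac{322482015625}{1635841} \approx 1.9714 \cdot 10^{5}$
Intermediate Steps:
$\left(\left(-12\right) 37 + \frac{1}{1279}\right)^{2} = \left(-444 + \frac{1}{1279}\right)^{2} = \left(- \frac{567875}{1279}\right)^{2} = \frac{322482015625}{1635841}$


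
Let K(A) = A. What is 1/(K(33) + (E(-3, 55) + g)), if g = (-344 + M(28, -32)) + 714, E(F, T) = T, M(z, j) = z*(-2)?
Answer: 1/402 ≈ 0.0024876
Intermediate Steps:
M(z, j) = -2*z
g = 314 (g = (-344 - 2*28) + 714 = (-344 - 56) + 714 = -400 + 714 = 314)
1/(K(33) + (E(-3, 55) + g)) = 1/(33 + (55 + 314)) = 1/(33 + 369) = 1/402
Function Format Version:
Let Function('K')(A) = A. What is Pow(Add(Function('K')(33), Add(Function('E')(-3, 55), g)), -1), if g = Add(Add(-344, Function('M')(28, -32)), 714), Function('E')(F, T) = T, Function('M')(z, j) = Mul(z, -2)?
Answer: Rational(1, 402) ≈ 0.0024876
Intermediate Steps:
Function('M')(z, j) = Mul(-2, z)
g = 314 (g = Add(Add(-344, Mul(-2, 28)), 714) = Add(Add(-344, -56), 714) = Add(-400, 714) = 314)
Pow(Add(Function('K')(33), Add(Function('E')(-3, 55), g)), -1) = Pow(Add(33, Add(55, 314)), -1) = Pow(Add(33, 369), -1) = Pow(402, -1) = Rational(1, 402)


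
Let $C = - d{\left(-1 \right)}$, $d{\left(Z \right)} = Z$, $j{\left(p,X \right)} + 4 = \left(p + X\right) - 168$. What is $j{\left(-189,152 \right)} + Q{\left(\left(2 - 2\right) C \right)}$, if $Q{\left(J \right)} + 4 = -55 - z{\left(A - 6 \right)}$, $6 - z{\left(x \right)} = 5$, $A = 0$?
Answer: $-269$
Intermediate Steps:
$j{\left(p,X \right)} = -172 + X + p$ ($j{\left(p,X \right)} = -4 - \left(168 - X - p\right) = -4 + \left(-168 + X + p\right) = -172 + X + p$)
$C = 1$ ($C = \left(-1\right) \left(-1\right) = 1$)
$z{\left(x \right)} = 1$ ($z{\left(x \right)} = 6 - 5 = 1$)
$Q{\left(J \right)} = -60$ ($Q{\left(J \right)} = -4 - 56 = -60$)
$j{\left(-189,152 \right)} + Q{\left(\left(2 - 2\right) C \right)} = \left(-172 + 152 - 189\right) - 60 = -209 - 60 = -269$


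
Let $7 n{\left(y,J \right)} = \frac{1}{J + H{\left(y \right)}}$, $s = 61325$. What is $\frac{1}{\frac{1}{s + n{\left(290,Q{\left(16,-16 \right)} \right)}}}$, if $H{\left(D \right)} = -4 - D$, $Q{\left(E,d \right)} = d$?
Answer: $\frac{133075249}{2170} \approx 61325.0$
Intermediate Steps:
$n{\left(y,J \right)} = \frac{1}{7 \left(-4 + J - y\right)}$ ($n{\left(y,J \right)} = \frac{1}{7 \left(J - \left(4 + y\right)\right)} = \frac{1}{7 \left(-4 + J - y\right)}$)
$\frac{1}{\frac{1}{s + n{\left(290,Q{\left(16,-16 \right)} \right)}}} = \frac{1}{\frac{1}{61325 - \frac{1}{28 - -112 + 7 \cdot 290}}} = \frac{1}{\frac{1}{61325 - \frac{1}{28 + 112 + 2030}}} = \frac{1}{\frac{1}{61325 - \frac{1}{2170}}} = \frac{1}{\frac{1}{\frac{133075249}{2170}}} = \frac{1}{\frac{2170}{133075249}} = \frac{133075249}{2170}$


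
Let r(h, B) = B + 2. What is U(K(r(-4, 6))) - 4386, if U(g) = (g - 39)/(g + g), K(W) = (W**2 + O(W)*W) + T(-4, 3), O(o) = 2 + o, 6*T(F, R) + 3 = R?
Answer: -421021/96 ≈ -4385.6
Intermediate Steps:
T(F, R) = -1/2 + R/6
r(h, B) = 2 + B
K(W) = W**2 + W*(2 + W) (K(W) = (W**2 + (2 + W)*W) + (-1/2 + (1/6)*3) = (W**2 + W*(2 + W)) + (-1/2 + 1/2) = (W**2 + W*(2 + W)) + 0 = W**2 + W*(2 + W))
U(g) = (-39 + g)/(2*g) (U(g) = (-39 + g)/((2*g)) = (-39 + g)*(1/(2*g)) = (-39 + g)/(2*g))
U(K(r(-4, 6))) - 4386 = (-39 + 2*(2 + 6)*(1 + (2 + 6)))/(2*((2*(2 + 6)*(1 + (2 + 6))))) - 4386 = (-39 + 2*8*(1 + 8))/(2*((2*8*(1 + 8)))) - 4386 = (-39 + 2*8*9)/(2*((2*8*9))) - 4386 = (1/2)*(-39 + 144)/144 - 4386 = (1/2)*(1/144)*105 - 4386 = 35/96 - 4386 = -421021/96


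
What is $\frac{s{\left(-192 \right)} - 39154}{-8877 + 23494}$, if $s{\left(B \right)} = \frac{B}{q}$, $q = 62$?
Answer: $- \frac{1213870}{453127} \approx -2.6789$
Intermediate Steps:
$s{\left(B \right)} = \frac{B}{62}$
$\frac{s{\left(-192 \right)} - 39154}{-8877 + 23494} = \frac{\frac{1}{62} \left(-192\right) - 39154}{-8877 + 23494} = \frac{- \frac{96}{31} - 39154}{14617} = \left(- \frac{1213870}{31}\right) \frac{1}{14617} = - \frac{1213870}{453127}$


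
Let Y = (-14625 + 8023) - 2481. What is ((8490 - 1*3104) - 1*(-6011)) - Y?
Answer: 20480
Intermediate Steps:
Y = -9083 (Y = -6602 - 2481 = -9083)
((8490 - 1*3104) - 1*(-6011)) - Y = ((8490 - 1*3104) - 1*(-6011)) - 1*(-9083) = ((8490 - 3104) + 6011) + 9083 = (5386 + 6011) + 9083 = 11397 + 9083 = 20480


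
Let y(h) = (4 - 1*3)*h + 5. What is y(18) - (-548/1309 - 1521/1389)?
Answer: 14856928/606067 ≈ 24.514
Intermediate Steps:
y(h) = 5 + h (y(h) = (4 - 3)*h + 5 = 1*h + 5 = h + 5 = 5 + h)
y(18) - (-548/1309 - 1521/1389) = (5 + 18) - (-548/1309 - 1521/1389) = 23 - (-548*1/1309 - 1521*1/1389) = 23 - (-548/1309 - 507/463) = 23 - 1*(-917387/606067) = 23 + 917387/606067 = 14856928/606067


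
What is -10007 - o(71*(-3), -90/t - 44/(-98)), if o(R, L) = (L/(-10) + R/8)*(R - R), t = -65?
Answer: -10007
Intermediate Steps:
o(R, L) = 0 (o(R, L) = (L*(-⅒) + R*(⅛))*0 = (-L/10 + R/8)*0 = 0)
-10007 - o(71*(-3), -90/t - 44/(-98)) = -10007 - 1*0 = -10007 + 0 = -10007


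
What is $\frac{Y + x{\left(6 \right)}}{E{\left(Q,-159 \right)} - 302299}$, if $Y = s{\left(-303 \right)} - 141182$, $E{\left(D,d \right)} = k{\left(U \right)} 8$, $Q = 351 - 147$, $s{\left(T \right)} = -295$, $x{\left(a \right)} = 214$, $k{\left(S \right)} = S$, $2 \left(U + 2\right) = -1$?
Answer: $\frac{141263}{302319} \approx 0.46726$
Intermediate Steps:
$U = - \frac{5}{2}$ ($U = -2 + \frac{1}{2} \left(-1\right) = -2 - \frac{1}{2} = - \frac{5}{2} \approx -2.5$)
$Q = 204$
$E{\left(D,d \right)} = -20$ ($E{\left(D,d \right)} = \left(- \frac{5}{2}\right) 8 = -20$)
$Y = -141477$ ($Y = -295 - 141182 = -141477$)
$\frac{Y + x{\left(6 \right)}}{E{\left(Q,-159 \right)} - 302299} = \frac{-141477 + 214}{-20 - 302299} = - \frac{141263}{-302319} = \left(-141263\right) \left(- \frac{1}{302319}\right) = \frac{141263}{302319}$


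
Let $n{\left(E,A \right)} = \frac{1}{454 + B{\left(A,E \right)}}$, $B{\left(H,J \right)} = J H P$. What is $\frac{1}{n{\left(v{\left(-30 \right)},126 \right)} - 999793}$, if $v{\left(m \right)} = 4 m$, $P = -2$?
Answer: $- \frac{30694}{30687646341} \approx -1.0002 \cdot 10^{-6}$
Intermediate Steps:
$B{\left(H,J \right)} = - 2 H J$ ($B{\left(H,J \right)} = J H \left(-2\right) = H J \left(-2\right) = - 2 H J$)
$n{\left(E,A \right)} = \frac{1}{454 - 2 A E}$
$\frac{1}{n{\left(v{\left(-30 \right)},126 \right)} - 999793} = \frac{1}{\frac{1}{2 \left(227 - 126 \cdot 4 \left(-30\right)\right)} - 999793} = \frac{1}{\frac{1}{2 \left(227 - 126 \left(-120\right)\right)} - 999793} = \frac{1}{\frac{1}{2 \left(227 + 15120\right)} - 999793} = \frac{1}{\frac{1}{2 \cdot 15347} - 999793} = \frac{1}{\frac{1}{2} \cdot \frac{1}{15347} - 999793} = \frac{1}{\frac{1}{30694} - 999793} = \frac{1}{- \frac{30687646341}{30694}} = - \frac{30694}{30687646341}$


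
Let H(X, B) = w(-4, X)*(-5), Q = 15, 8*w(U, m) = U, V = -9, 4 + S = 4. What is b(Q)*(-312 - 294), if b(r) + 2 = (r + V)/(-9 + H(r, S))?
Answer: 23028/13 ≈ 1771.4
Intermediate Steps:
S = 0 (S = -4 + 4 = 0)
w(U, m) = U/8
H(X, B) = 5/2 (H(X, B) = ((1/8)*(-4))*(-5) = -1/2*(-5) = 5/2)
b(r) = -8/13 - 2*r/13 (b(r) = -2 + (r - 9)/(-9 + 5/2) = -2 + (-9 + r)/(-13/2) = -2 + (-9 + r)*(-2/13) = -2 + (18/13 - 2*r/13) = -8/13 - 2*r/13)
b(Q)*(-312 - 294) = (-8/13 - 2/13*15)*(-312 - 294) = (-8/13 - 30/13)*(-606) = -38/13*(-606) = 23028/13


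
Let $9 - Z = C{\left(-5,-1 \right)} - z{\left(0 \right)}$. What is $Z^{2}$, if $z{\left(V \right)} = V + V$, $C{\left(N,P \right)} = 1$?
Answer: $64$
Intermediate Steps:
$z{\left(V \right)} = 2 V$
$Z = 8$ ($Z = 9 - \left(1 - 2 \cdot 0\right) = 9 - \left(1 - 0\right) = 9 - \left(1 + 0\right) = 9 - 1 = 8$)
$Z^{2} = 8^{2} = 64$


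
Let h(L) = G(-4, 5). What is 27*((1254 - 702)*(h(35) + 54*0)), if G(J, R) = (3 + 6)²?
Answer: 1207224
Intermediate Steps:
G(J, R) = 81 (G(J, R) = 9² = 81)
h(L) = 81
27*((1254 - 702)*(h(35) + 54*0)) = 27*((1254 - 702)*(81 + 54*0)) = 27*(552*(81 + 0)) = 27*(552*81) = 27*44712 = 1207224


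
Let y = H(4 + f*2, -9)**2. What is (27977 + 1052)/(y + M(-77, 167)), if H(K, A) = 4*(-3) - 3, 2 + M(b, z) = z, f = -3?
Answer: 2233/30 ≈ 74.433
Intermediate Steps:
M(b, z) = -2 + z
H(K, A) = -15 (H(K, A) = -12 - 3 = -15)
y = 225 (y = (-15)**2 = 225)
(27977 + 1052)/(y + M(-77, 167)) = (27977 + 1052)/(225 + (-2 + 167)) = 29029/(225 + 165) = 29029/390 = 29029*(1/390) = 2233/30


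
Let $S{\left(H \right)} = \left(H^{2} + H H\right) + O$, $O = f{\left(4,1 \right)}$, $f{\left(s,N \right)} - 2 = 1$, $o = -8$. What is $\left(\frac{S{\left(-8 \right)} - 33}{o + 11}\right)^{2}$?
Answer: $\frac{9604}{9} \approx 1067.1$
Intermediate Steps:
$f{\left(s,N \right)} = 3$ ($f{\left(s,N \right)} = 2 + 1 = 3$)
$O = 3$
$S{\left(H \right)} = 3 + 2 H^{2}$ ($S{\left(H \right)} = \left(H^{2} + H H\right) + 3 = \left(H^{2} + H^{2}\right) + 3 = 2 H^{2} + 3 = 3 + 2 H^{2}$)
$\left(\frac{S{\left(-8 \right)} - 33}{o + 11}\right)^{2} = \left(\frac{\left(3 + 2 \left(-8\right)^{2}\right) - 33}{-8 + 11}\right)^{2} = \left(\frac{\left(3 + 2 \cdot 64\right) - 33}{3}\right)^{2} = \left(\left(\left(3 + 128\right) - 33\right) \frac{1}{3}\right)^{2} = \left(\left(131 - 33\right) \frac{1}{3}\right)^{2} = \left(98 \cdot \frac{1}{3}\right)^{2} = \left(\frac{98}{3}\right)^{2} = \frac{9604}{9}$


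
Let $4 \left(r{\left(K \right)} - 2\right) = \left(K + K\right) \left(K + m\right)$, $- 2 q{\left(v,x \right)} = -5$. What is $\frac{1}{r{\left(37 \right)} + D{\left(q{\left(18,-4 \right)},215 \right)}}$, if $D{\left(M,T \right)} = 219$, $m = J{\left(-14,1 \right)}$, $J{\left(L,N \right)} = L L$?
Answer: $\frac{2}{9063} \approx 0.00022068$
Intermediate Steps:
$J{\left(L,N \right)} = L^{2}$
$m = 196$ ($m = \left(-14\right)^{2} = 196$)
$q{\left(v,x \right)} = \frac{5}{2}$ ($q{\left(v,x \right)} = \left(- \frac{1}{2}\right) \left(-5\right) = \frac{5}{2}$)
$r{\left(K \right)} = 2 + \frac{K \left(196 + K\right)}{2}$ ($r{\left(K \right)} = 2 + \frac{\left(K + K\right) \left(K + 196\right)}{4} = 2 + \frac{2 K \left(196 + K\right)}{4} = 2 + \frac{K \left(196 + K\right)}{2}$)
$\frac{1}{r{\left(37 \right)} + D{\left(q{\left(18,-4 \right)},215 \right)}} = \frac{1}{\left(2 + \frac{37^{2}}{2} + 98 \cdot 37\right) + 219} = \frac{1}{\left(2 + \frac{1}{2} \cdot 1369 + 3626\right) + 219} = \frac{1}{\left(2 + \frac{1369}{2} + 3626\right) + 219} = \frac{1}{\frac{8625}{2} + 219} = \frac{1}{\frac{9063}{2}} = \frac{2}{9063}$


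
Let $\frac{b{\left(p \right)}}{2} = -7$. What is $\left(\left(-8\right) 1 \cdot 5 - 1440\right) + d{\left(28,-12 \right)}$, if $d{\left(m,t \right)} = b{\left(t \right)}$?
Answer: $-1494$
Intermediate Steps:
$b{\left(p \right)} = -14$ ($b{\left(p \right)} = 2 \left(-7\right) = -14$)
$d{\left(m,t \right)} = -14$
$\left(\left(-8\right) 1 \cdot 5 - 1440\right) + d{\left(28,-12 \right)} = \left(\left(-8\right) 1 \cdot 5 - 1440\right) - 14 = \left(\left(-8\right) 5 - 1440\right) - 14 = \left(-40 - 1440\right) - 14 = -1480 - 14 = -1494$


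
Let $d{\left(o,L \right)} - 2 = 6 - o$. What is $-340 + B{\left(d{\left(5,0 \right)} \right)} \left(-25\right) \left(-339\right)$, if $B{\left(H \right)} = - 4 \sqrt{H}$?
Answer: $-340 - 33900 \sqrt{3} \approx -59057.0$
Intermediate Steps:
$d{\left(o,L \right)} = 8 - o$ ($d{\left(o,L \right)} = 2 - \left(-6 + o\right) = 8 - o$)
$-340 + B{\left(d{\left(5,0 \right)} \right)} \left(-25\right) \left(-339\right) = -340 + - 4 \sqrt{8 - 5} \left(-25\right) \left(-339\right) = -340 + - 4 \sqrt{3} \left(-25\right) \left(-339\right) = -340 + 100 \sqrt{3} \left(-339\right) = -340 - 33900 \sqrt{3}$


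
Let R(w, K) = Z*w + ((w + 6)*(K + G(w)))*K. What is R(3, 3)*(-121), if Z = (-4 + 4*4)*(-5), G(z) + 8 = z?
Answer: 28314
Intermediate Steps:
G(z) = -8 + z
Z = -60 (Z = (-4 + 16)*(-5) = 12*(-5) = -60)
R(w, K) = -60*w + K*(6 + w)*(-8 + K + w) (R(w, K) = -60*w + ((w + 6)*(K + (-8 + w)))*K = -60*w + ((6 + w)*(-8 + K + w))*K = -60*w + K*(6 + w)*(-8 + K + w))
R(3, 3)*(-121) = (-60*3 + 6*3² + 3*3² + 6*3*(-8 + 3) + 3*3*(-8 + 3))*(-121) = (-180 + 6*9 + 3*9 + 6*3*(-5) + 3*3*(-5))*(-121) = (-180 + 54 + 27 - 90 - 45)*(-121) = -234*(-121) = 28314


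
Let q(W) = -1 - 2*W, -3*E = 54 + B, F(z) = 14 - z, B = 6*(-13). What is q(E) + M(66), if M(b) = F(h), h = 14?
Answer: -17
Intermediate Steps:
B = -78
M(b) = 0 (M(b) = 14 - 1*14 = 14 - 14 = 0)
E = 8 (E = -(54 - 78)/3 = -1/3*(-24) = 8)
q(E) + M(66) = (-1 - 2*8) + 0 = (-1 - 16) + 0 = -17 + 0 = -17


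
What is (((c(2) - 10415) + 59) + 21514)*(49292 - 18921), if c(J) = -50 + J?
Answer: 337421810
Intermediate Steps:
(((c(2) - 10415) + 59) + 21514)*(49292 - 18921) = ((((-50 + 2) - 10415) + 59) + 21514)*(49292 - 18921) = (((-48 - 10415) + 59) + 21514)*30371 = ((-10463 + 59) + 21514)*30371 = (-10404 + 21514)*30371 = 11110*30371 = 337421810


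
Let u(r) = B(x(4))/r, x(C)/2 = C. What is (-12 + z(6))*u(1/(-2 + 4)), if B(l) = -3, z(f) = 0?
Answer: 72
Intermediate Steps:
x(C) = 2*C
u(r) = -3/r
(-12 + z(6))*u(1/(-2 + 4)) = (-12 + 0)*(-3/(1/(-2 + 4))) = -(-36)/(1/2) = -(-36)/½ = -(-36)*2 = -12*(-6) = 72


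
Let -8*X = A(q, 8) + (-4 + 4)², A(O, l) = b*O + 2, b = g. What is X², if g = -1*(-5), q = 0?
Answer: 1/16 ≈ 0.062500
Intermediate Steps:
g = 5
b = 5
A(O, l) = 2 + 5*O (A(O, l) = 5*O + 2 = 2 + 5*O)
X = -¼ (X = -((2 + 5*0) + (-4 + 4)²)/8 = -((2 + 0) + 0²)/8 = -(2 + 0)/8 = -⅛*2 = -¼ ≈ -0.25000)
X² = (-¼)² = 1/16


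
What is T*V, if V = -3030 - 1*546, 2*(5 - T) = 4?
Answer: -10728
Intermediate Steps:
T = 3 (T = 5 - ½*4 = 5 - 2 = 3)
V = -3576 (V = -3030 - 546 = -3576)
T*V = 3*(-3576) = -10728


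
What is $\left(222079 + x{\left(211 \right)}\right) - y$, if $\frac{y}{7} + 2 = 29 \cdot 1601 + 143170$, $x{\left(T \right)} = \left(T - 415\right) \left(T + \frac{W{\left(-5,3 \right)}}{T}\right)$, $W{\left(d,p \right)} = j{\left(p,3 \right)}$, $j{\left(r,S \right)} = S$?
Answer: $- \frac{242258996}{211} \approx -1.1481 \cdot 10^{6}$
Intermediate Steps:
$W{\left(d,p \right)} = 3$
$x{\left(T \right)} = \left(-415 + T\right) \left(T + \frac{3}{T}\right)$ ($x{\left(T \right)} = \left(T - 415\right) \left(T + \frac{3}{T}\right) = \left(-415 + T\right) \left(T + \frac{3}{T}\right)$)
$y = 1327179$ ($y = -14 + 7 \left(29 \cdot 1601 + 143170\right) = -14 + 7 \left(46429 + 143170\right) = -14 + 7 \cdot 189599 = -14 + 1327193 = 1327179$)
$\left(222079 + x{\left(211 \right)}\right) - y = \left(222079 + \left(3 + 211^{2} - \frac{1245}{211} - 87565\right)\right) - 1327179 = \left(222079 + \left(3 + 44521 - \frac{1245}{211} - 87565\right)\right) - 1327179 = \left(222079 - \frac{9082896}{211}\right) - 1327179 = \frac{37775773}{211} - 1327179 = - \frac{242258996}{211}$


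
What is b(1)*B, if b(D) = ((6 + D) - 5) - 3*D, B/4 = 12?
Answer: -48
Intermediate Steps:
B = 48 (B = 4*12 = 48)
b(D) = 1 - 2*D (b(D) = (1 + D) - 3*D = 1 - 2*D)
b(1)*B = (1 - 2*1)*48 = (1 - 2)*48 = -1*48 = -48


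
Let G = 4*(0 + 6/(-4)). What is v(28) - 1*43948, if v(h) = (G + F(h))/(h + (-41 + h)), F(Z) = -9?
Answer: -43949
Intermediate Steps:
G = -6 (G = 4*(0 + 6*(-1/4)) = 4*(0 - 3/2) = 4*(-3/2) = -6)
v(h) = -15/(-41 + 2*h) (v(h) = (-6 - 9)/(h + (-41 + h)) = -15/(-41 + 2*h))
v(28) - 1*43948 = -15/(-41 + 2*28) - 1*43948 = -15/(-41 + 56) - 43948 = -15/15 - 43948 = -15*1/15 - 43948 = -1 - 43948 = -43949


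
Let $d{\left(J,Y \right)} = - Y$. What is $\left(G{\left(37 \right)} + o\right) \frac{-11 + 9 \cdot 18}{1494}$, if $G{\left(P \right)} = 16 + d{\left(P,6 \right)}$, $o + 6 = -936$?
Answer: $- \frac{70366}{747} \approx -94.198$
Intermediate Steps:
$o = -942$ ($o = -6 - 936 = -942$)
$G{\left(P \right)} = 10$ ($G{\left(P \right)} = 16 - 6 = 10$)
$\left(G{\left(37 \right)} + o\right) \frac{-11 + 9 \cdot 18}{1494} = \left(10 - 942\right) \frac{-11 + 9 \cdot 18}{1494} = - 932 \left(-11 + 162\right) \frac{1}{1494} = - 932 \cdot 151 \cdot \frac{1}{1494} = \left(-932\right) \frac{151}{1494} = - \frac{70366}{747}$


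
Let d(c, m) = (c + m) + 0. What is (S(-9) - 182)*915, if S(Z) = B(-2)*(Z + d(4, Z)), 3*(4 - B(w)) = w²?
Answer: -200690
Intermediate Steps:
d(c, m) = c + m
B(w) = 4 - w²/3
S(Z) = 32/3 + 16*Z/3 (S(Z) = (4 - ⅓*(-2)²)*(Z + (4 + Z)) = (4 - ⅓*4)*(4 + 2*Z) = (4 - 4/3)*(4 + 2*Z) = 8*(4 + 2*Z)/3 = 32/3 + 16*Z/3)
(S(-9) - 182)*915 = ((32/3 + (16/3)*(-9)) - 182)*915 = ((32/3 - 48) - 182)*915 = (-112/3 - 182)*915 = -658/3*915 = -200690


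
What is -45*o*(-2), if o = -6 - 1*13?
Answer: -1710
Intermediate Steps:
o = -19 (o = -6 - 13 = -19)
-45*o*(-2) = -45*(-19)*(-2) = 855*(-2) = -1710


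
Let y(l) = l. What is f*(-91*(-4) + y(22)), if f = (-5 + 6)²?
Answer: 386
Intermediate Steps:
f = 1 (f = 1² = 1)
f*(-91*(-4) + y(22)) = 1*(-91*(-4) + 22) = 1*(364 + 22) = 1*386 = 386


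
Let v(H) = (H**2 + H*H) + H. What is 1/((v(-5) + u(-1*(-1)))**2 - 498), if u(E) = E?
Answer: 1/1618 ≈ 0.00061805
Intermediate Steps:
v(H) = H + 2*H**2 (v(H) = (H**2 + H**2) + H = 2*H**2 + H = H + 2*H**2)
1/((v(-5) + u(-1*(-1)))**2 - 498) = 1/((-5*(1 + 2*(-5)) - 1*(-1))**2 - 498) = 1/((-5*(1 - 10) + 1)**2 - 498) = 1/((-5*(-9) + 1)**2 - 498) = 1/((45 + 1)**2 - 498) = 1/(46**2 - 498) = 1/(2116 - 498) = 1/1618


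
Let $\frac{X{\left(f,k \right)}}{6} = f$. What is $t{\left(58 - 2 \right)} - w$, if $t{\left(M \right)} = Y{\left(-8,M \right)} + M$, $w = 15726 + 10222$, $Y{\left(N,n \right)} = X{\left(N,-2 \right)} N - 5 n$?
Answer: $-25788$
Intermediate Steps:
$X{\left(f,k \right)} = 6 f$
$Y{\left(N,n \right)} = - 5 n + 6 N^{2}$ ($Y{\left(N,n \right)} = 6 N N - 5 n = 6 N^{2} - 5 n = - 5 n + 6 N^{2}$)
$w = 25948$
$t{\left(M \right)} = 384 - 4 M$ ($t{\left(M \right)} = \left(- 5 M + 6 \left(-8\right)^{2}\right) + M = \left(- 5 M + 6 \cdot 64\right) + M = \left(- 5 M + 384\right) + M = \left(384 - 5 M\right) + M = 384 - 4 M$)
$t{\left(58 - 2 \right)} - w = \left(384 - 4 \left(58 - 2\right)\right) - 25948 = \left(384 - 224\right) - 25948 = 160 - 25948 = -25788$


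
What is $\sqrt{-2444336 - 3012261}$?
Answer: $i \sqrt{5456597} \approx 2335.9 i$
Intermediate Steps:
$\sqrt{-2444336 - 3012261} = \sqrt{-5456597} = i \sqrt{5456597}$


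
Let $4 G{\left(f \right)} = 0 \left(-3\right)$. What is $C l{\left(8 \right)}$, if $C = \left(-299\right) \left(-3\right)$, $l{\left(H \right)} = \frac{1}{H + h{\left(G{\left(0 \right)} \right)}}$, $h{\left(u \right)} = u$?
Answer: $\frac{897}{8} \approx 112.13$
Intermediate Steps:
$G{\left(f \right)} = 0$ ($G{\left(f \right)} = \frac{0 \left(-3\right)}{4} = \frac{1}{4} \cdot 0 = 0$)
$l{\left(H \right)} = \frac{1}{H}$ ($l{\left(H \right)} = \frac{1}{H + 0} = \frac{1}{H}$)
$C = 897$
$C l{\left(8 \right)} = \frac{897}{8}$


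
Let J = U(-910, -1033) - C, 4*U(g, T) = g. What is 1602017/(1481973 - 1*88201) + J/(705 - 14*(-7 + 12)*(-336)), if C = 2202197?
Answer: -1010289579463/11254708900 ≈ -89.766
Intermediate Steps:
U(g, T) = g/4
J = -4404849/2 (J = (¼)*(-910) - 1*2202197 = -455/2 - 2202197 = -4404849/2 ≈ -2.2024e+6)
1602017/(1481973 - 1*88201) + J/(705 - 14*(-7 + 12)*(-336)) = 1602017/(1481973 - 1*88201) - 4404849/(2*(705 - 14*(-7 + 12)*(-336))) = 1602017/(1481973 - 88201) - 4404849/(2*(705 - 14*5*(-336))) = 1602017/1393772 - 4404849/(2*(705 - 70*(-336))) = 1602017*(1/1393772) - 4404849/(2*(705 + 23520)) = 1602017/1393772 - 4404849/2/24225 = 1602017/1393772 - 4404849/2*1/24225 = 1602017/1393772 - 1468283/16150 = -1010289579463/11254708900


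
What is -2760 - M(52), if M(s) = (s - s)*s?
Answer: -2760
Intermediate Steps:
M(s) = 0 (M(s) = 0*s = 0)
-2760 - M(52) = -2760 - 1*0 = -2760 + 0 = -2760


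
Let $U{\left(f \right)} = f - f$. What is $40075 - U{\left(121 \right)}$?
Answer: $40075$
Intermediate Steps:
$U{\left(f \right)} = 0$
$40075 - U{\left(121 \right)} = 40075 - 0 = 40075 + 0 = 40075$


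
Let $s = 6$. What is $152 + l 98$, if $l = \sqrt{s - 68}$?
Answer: $152 + 98 i \sqrt{62} \approx 152.0 + 771.65 i$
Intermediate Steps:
$l = i \sqrt{62}$ ($l = \sqrt{6 - 68} = \sqrt{-62} = i \sqrt{62} \approx 7.874 i$)
$152 + l 98 = 152 + i \sqrt{62} \cdot 98 = 152 + 98 i \sqrt{62}$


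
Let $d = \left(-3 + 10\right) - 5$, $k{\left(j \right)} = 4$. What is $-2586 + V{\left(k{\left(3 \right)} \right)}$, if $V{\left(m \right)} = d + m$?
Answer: $-2580$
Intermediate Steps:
$d = 2$ ($d = 7 - 5 = 2$)
$V{\left(m \right)} = 2 + m$
$-2586 + V{\left(k{\left(3 \right)} \right)} = -2586 + \left(2 + 4\right) = -2586 + 6 = -2580$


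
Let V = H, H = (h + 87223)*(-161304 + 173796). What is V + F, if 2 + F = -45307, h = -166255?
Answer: -987313053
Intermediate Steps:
F = -45309 (F = -2 - 45307 = -45309)
H = -987267744 (H = (-166255 + 87223)*(-161304 + 173796) = -79032*12492 = -987267744)
V = -987267744
V + F = -987267744 - 45309 = -987313053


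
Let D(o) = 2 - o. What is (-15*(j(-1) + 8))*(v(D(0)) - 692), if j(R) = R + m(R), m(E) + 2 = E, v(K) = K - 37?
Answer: 43620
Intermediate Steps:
v(K) = -37 + K
m(E) = -2 + E
j(R) = -2 + 2*R (j(R) = R + (-2 + R) = -2 + 2*R)
(-15*(j(-1) + 8))*(v(D(0)) - 692) = (-15*((-2 + 2*(-1)) + 8))*((-37 + (2 - 1*0)) - 692) = (-15*((-2 - 2) + 8))*((-37 + (2 + 0)) - 692) = (-15*(-4 + 8))*((-37 + 2) - 692) = (-15*4)*(-35 - 692) = -60*(-727) = 43620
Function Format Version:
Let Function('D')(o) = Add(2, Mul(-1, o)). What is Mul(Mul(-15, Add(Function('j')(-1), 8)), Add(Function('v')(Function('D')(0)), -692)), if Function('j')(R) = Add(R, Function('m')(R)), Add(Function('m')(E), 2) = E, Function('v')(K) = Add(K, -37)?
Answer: 43620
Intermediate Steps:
Function('v')(K) = Add(-37, K)
Function('m')(E) = Add(-2, E)
Function('j')(R) = Add(-2, Mul(2, R)) (Function('j')(R) = Add(R, Add(-2, R)) = Add(-2, Mul(2, R)))
Mul(Mul(-15, Add(Function('j')(-1), 8)), Add(Function('v')(Function('D')(0)), -692)) = Mul(Mul(-15, Add(Add(-2, Mul(2, -1)), 8)), Add(Add(-37, Add(2, Mul(-1, 0))), -692)) = Mul(Mul(-15, Add(Add(-2, -2), 8)), Add(Add(-37, Add(2, 0)), -692)) = Mul(Mul(-15, Add(-4, 8)), Add(Add(-37, 2), -692)) = Mul(Mul(-15, 4), Add(-35, -692)) = Mul(-60, -727) = 43620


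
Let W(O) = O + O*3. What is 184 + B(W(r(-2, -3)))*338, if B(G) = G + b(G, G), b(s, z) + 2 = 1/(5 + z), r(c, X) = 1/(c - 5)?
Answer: -132114/217 ≈ -608.82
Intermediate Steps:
r(c, X) = 1/(-5 + c)
b(s, z) = -2 + 1/(5 + z)
W(O) = 4*O (W(O) = O + 3*O = 4*O)
B(G) = G + (-9 - 2*G)/(5 + G)
184 + B(W(r(-2, -3)))*338 = 184 + ((-9 + (4/(-5 - 2))**2 + 3*(4/(-5 - 2)))/(5 + 4/(-5 - 2)))*338 = 184 + ((-9 + (4/(-7))**2 + 3*(4/(-7)))/(5 + 4/(-7)))*338 = 184 + ((-9 + (4*(-1/7))**2 + 3*(4*(-1/7)))/(5 + 4*(-1/7)))*338 = 184 + ((-9 + (-4/7)**2 + 3*(-4/7))/(5 - 4/7))*338 = 184 + ((-9 + 16/49 - 12/7)/(31/7))*338 = 184 + ((7/31)*(-509/49))*338 = 184 - 509/217*338 = 184 - 172042/217 = -132114/217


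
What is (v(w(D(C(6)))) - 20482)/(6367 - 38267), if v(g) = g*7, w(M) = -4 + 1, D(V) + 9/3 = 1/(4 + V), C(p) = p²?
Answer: 707/1100 ≈ 0.64273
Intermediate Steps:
D(V) = -3 + 1/(4 + V)
w(M) = -3
v(g) = 7*g
(v(w(D(C(6)))) - 20482)/(6367 - 38267) = (7*(-3) - 20482)/(6367 - 38267) = (-21 - 20482)/(-31900) = -20503*(-1/31900) = 707/1100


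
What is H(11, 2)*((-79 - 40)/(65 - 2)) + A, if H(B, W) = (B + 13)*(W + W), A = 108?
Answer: -220/3 ≈ -73.333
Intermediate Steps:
H(B, W) = 2*W*(13 + B) (H(B, W) = (13 + B)*(2*W) = 2*W*(13 + B))
H(11, 2)*((-79 - 40)/(65 - 2)) + A = (2*2*(13 + 11))*((-79 - 40)/(65 - 2)) + 108 = (2*2*24)*(-119/63) + 108 = 96*(-119*1/63) + 108 = 96*(-17/9) + 108 = -544/3 + 108 = -220/3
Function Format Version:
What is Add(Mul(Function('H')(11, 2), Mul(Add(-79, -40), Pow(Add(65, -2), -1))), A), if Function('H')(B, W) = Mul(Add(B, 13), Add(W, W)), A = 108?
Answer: Rational(-220, 3) ≈ -73.333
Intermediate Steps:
Function('H')(B, W) = Mul(2, W, Add(13, B)) (Function('H')(B, W) = Mul(Add(13, B), Mul(2, W)) = Mul(2, W, Add(13, B)))
Add(Mul(Function('H')(11, 2), Mul(Add(-79, -40), Pow(Add(65, -2), -1))), A) = Add(Mul(Mul(2, 2, Add(13, 11)), Mul(Add(-79, -40), Pow(Add(65, -2), -1))), 108) = Add(Mul(Mul(2, 2, 24), Mul(-119, Pow(63, -1))), 108) = Add(Mul(96, Mul(-119, Rational(1, 63))), 108) = Add(Mul(96, Rational(-17, 9)), 108) = Add(Rational(-544, 3), 108) = Rational(-220, 3)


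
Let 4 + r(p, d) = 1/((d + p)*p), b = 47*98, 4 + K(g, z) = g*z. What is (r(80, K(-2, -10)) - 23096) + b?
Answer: -142033919/7680 ≈ -18494.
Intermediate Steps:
K(g, z) = -4 + g*z
b = 4606
r(p, d) = -4 + 1/(p*(d + p)) (r(p, d) = -4 + 1/((d + p)*p) = -4 + 1/(p*(d + p)))
(r(80, K(-2, -10)) - 23096) + b = ((1 - 4*80**2 - 4*(-4 - 2*(-10))*80)/(80*((-4 - 2*(-10)) + 80)) - 23096) + 4606 = ((1 - 4*6400 - 4*(-4 + 20)*80)/(80*((-4 + 20) + 80)) - 23096) + 4606 = ((1 - 25600 - 4*16*80)/(80*(16 + 80)) - 23096) + 4606 = ((1/80)*(1 - 25600 - 5120)/96 - 23096) + 4606 = ((1/80)*(1/96)*(-30719) - 23096) + 4606 = (-30719/7680 - 23096) + 4606 = -177407999/7680 + 4606 = -142033919/7680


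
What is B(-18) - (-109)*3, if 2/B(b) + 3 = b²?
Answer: 104969/321 ≈ 327.01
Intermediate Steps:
B(b) = 2/(-3 + b²)
B(-18) - (-109)*3 = 2/(-3 + (-18)²) - (-109)*3 = 2/(-3 + 324) - 1*(-327) = 2/321 + 327 = 104969/321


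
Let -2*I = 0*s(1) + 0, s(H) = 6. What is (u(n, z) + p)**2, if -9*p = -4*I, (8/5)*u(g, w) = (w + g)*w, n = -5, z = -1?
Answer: 225/16 ≈ 14.063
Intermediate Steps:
u(g, w) = 5*w*(g + w)/8 (u(g, w) = 5*((w + g)*w)/8 = 5*((g + w)*w)/8 = 5*(w*(g + w))/8 = 5*w*(g + w)/8)
I = 0 (I = -(0*6 + 0)/2 = -(0 + 0)/2 = -1/2*0 = 0)
p = 0 (p = -(-4)*0/9 = -1/9*0 = 0)
(u(n, z) + p)**2 = ((5/8)*(-1)*(-5 - 1) + 0)**2 = ((5/8)*(-1)*(-6) + 0)**2 = (15/4 + 0)**2 = (15/4)**2 = 225/16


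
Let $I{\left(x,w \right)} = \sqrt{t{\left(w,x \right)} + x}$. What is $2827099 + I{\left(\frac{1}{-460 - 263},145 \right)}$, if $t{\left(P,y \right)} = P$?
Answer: $2827099 + \frac{\sqrt{75794982}}{723} \approx 2.8271 \cdot 10^{6}$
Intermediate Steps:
$I{\left(x,w \right)} = \sqrt{w + x}$
$2827099 + I{\left(\frac{1}{-460 - 263},145 \right)} = 2827099 + \sqrt{145 + \frac{1}{-460 - 263}} = 2827099 + \sqrt{145 + \frac{1}{-723}} = 2827099 + \sqrt{145 - \frac{1}{723}} = 2827099 + \sqrt{\frac{104834}{723}} = 2827099 + \frac{\sqrt{75794982}}{723}$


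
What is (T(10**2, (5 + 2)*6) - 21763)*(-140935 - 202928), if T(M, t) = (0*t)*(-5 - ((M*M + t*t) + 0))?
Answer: 7483490469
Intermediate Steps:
T(M, t) = 0 (T(M, t) = 0*(-5 - ((M**2 + t**2) + 0)) = 0*(-5 - (M**2 + t**2)) = 0*(-5 + (-M**2 - t**2)) = 0*(-5 - M**2 - t**2) = 0)
(T(10**2, (5 + 2)*6) - 21763)*(-140935 - 202928) = (0 - 21763)*(-140935 - 202928) = -21763*(-343863) = 7483490469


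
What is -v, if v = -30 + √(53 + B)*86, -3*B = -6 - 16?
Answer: 30 - 86*√543/3 ≈ -638.00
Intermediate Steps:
B = 22/3 (B = -(-6 - 16)/3 = -⅓*(-22) = 22/3 ≈ 7.3333)
v = -30 + 86*√543/3 (v = -30 + √(53 + 22/3)*86 = -30 + √(181/3)*86 = -30 + (√543/3)*86 = -30 + 86*√543/3 ≈ 638.00)
-v = -(-30 + 86*√543/3) = 30 - 86*√543/3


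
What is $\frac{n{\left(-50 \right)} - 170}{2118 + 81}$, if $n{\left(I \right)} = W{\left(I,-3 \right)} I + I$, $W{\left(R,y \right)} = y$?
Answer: $- \frac{70}{2199} \approx -0.031833$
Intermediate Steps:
$n{\left(I \right)} = - 2 I$ ($n{\left(I \right)} = - 3 I + I = - 2 I$)
$\frac{n{\left(-50 \right)} - 170}{2118 + 81} = \frac{\left(-2\right) \left(-50\right) - 170}{2118 + 81} = \frac{100 - 170}{2199} = \left(-70\right) \frac{1}{2199} = - \frac{70}{2199}$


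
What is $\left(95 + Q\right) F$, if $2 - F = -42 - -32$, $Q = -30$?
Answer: $780$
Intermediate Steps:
$F = 12$ ($F = 2 - \left(-42 - -32\right) = 2 - \left(-42 + 32\right) = 2 - -10 = 2 + 10 = 12$)
$\left(95 + Q\right) F = \left(95 - 30\right) 12 = 65 \cdot 12 = 780$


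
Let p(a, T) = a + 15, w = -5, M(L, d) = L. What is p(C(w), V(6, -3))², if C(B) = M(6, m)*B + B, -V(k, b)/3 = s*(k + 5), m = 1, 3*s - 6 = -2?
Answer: 400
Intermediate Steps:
s = 4/3 (s = 2 + (⅓)*(-2) = 2 - ⅔ = 4/3 ≈ 1.3333)
V(k, b) = -20 - 4*k (V(k, b) = -4*(k + 5) = -4*(5 + k) = -3*(20/3 + 4*k/3) = -20 - 4*k)
C(B) = 7*B (C(B) = 6*B + B = 7*B)
p(a, T) = 15 + a
p(C(w), V(6, -3))² = (15 + 7*(-5))² = (15 - 35)² = (-20)² = 400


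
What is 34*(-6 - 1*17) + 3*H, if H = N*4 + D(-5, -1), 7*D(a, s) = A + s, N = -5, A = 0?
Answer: -5897/7 ≈ -842.43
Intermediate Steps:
D(a, s) = s/7 (D(a, s) = (0 + s)/7 = s/7)
H = -141/7 (H = -5*4 + (1/7)*(-1) = -20 - 1/7 = -141/7 ≈ -20.143)
34*(-6 - 1*17) + 3*H = 34*(-6 - 1*17) + 3*(-141/7) = 34*(-6 - 17) - 423/7 = 34*(-23) - 423/7 = -782 - 423/7 = -5897/7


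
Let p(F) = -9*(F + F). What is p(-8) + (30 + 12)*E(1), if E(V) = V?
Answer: 186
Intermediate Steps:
p(F) = -18*F
p(-8) + (30 + 12)*E(1) = -18*(-8) + (30 + 12)*1 = 144 + 42*1 = 144 + 42 = 186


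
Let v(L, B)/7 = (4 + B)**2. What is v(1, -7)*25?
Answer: 1575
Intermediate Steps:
v(L, B) = 7*(4 + B)**2
v(1, -7)*25 = (7*(4 - 7)**2)*25 = (7*(-3)**2)*25 = (7*9)*25 = 63*25 = 1575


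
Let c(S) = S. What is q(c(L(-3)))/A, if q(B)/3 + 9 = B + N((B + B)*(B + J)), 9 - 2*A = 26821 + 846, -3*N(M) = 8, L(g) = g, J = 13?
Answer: 44/13829 ≈ 0.0031817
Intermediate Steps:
N(M) = -8/3 (N(M) = -1/3*8 = -8/3)
A = -13829 (A = 9/2 - (26821 + 846)/2 = 9/2 - 1/2*27667 = 9/2 - 27667/2 = -13829)
q(B) = -35 + 3*B (q(B) = -27 + 3*(B - 8/3) = -27 + 3*(-8/3 + B) = -27 + (-8 + 3*B) = -35 + 3*B)
q(c(L(-3)))/A = (-35 + 3*(-3))/(-13829) = (-35 - 9)*(-1/13829) = -44*(-1/13829) = 44/13829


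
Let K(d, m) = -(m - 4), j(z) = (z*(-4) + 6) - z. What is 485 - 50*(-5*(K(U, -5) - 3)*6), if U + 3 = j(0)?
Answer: 9485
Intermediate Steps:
j(z) = 6 - 5*z (j(z) = (-4*z + 6) - z = (6 - 4*z) - z = 6 - 5*z)
U = 3 (U = -3 + (6 - 5*0) = -3 + (6 + 0) = -3 + 6 = 3)
K(d, m) = 4 - m (K(d, m) = -(-4 + m) = 4 - m)
485 - 50*(-5*(K(U, -5) - 3)*6) = 485 - 50*(-5*((4 - 1*(-5)) - 3)*6) = 485 - 50*(-5*((4 + 5) - 3)*6) = 485 - 50*(-5*(9 - 3)*6) = 485 - 50*(-30*6) = 485 - 50*(-5*36) = 485 - 50*(-180) = 485 - 1*(-9000) = 485 + 9000 = 9485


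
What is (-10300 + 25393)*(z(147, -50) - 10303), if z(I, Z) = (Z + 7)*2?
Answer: -156801177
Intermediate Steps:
z(I, Z) = 14 + 2*Z (z(I, Z) = (7 + Z)*2 = 14 + 2*Z)
(-10300 + 25393)*(z(147, -50) - 10303) = (-10300 + 25393)*((14 + 2*(-50)) - 10303) = 15093*((14 - 100) - 10303) = 15093*(-86 - 10303) = 15093*(-10389) = -156801177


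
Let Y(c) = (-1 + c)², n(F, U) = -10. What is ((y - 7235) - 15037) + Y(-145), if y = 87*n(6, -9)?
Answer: -1826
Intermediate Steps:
y = -870 (y = 87*(-10) = -870)
((y - 7235) - 15037) + Y(-145) = ((-870 - 7235) - 15037) + (-1 - 145)² = (-8105 - 15037) + (-146)² = -23142 + 21316 = -1826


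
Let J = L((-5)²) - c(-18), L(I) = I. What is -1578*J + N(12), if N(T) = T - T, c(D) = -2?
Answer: -42606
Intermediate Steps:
N(T) = 0
J = 27 (J = (-5)² - 1*(-2) = 25 + 2 = 27)
-1578*J + N(12) = -1578*27 + 0 = -42606 + 0 = -42606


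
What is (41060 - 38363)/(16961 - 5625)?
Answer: 2697/11336 ≈ 0.23791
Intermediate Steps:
(41060 - 38363)/(16961 - 5625) = 2697/11336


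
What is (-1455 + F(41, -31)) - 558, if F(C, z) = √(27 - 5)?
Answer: -2013 + √22 ≈ -2008.3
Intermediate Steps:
F(C, z) = √22
(-1455 + F(41, -31)) - 558 = (-1455 + √22) - 558 = -2013 + √22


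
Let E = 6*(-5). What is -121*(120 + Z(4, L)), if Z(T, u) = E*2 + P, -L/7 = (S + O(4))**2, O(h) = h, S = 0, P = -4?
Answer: -6776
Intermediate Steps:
E = -30
L = -112 (L = -7*(0 + 4)**2 = -7*4**2 = -7*16 = -112)
Z(T, u) = -64 (Z(T, u) = -30*2 - 4 = -60 - 4 = -64)
-121*(120 + Z(4, L)) = -121*(120 - 64) = -121*56 = -6776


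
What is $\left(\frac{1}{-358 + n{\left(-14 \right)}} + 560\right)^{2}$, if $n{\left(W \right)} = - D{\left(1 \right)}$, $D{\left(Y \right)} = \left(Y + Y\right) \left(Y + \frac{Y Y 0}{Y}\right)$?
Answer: $\frac{40642156801}{129600} \approx 3.136 \cdot 10^{5}$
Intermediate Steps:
$D{\left(Y \right)} = 2 Y^{2}$ ($D{\left(Y \right)} = 2 Y \left(Y + \frac{Y^{2} \cdot 0}{Y}\right) = 2 Y \left(Y + \frac{0}{Y}\right) = 2 Y \left(Y + 0\right) = 2 Y Y = 2 Y^{2}$)
$n{\left(W \right)} = -2$ ($n{\left(W \right)} = - 2 \cdot 1^{2} = - 2 \cdot 1 = \left(-1\right) 2 = -2$)
$\left(\frac{1}{-358 + n{\left(-14 \right)}} + 560\right)^{2} = \left(\frac{1}{-358 - 2} + 560\right)^{2} = \left(\frac{1}{-360} + 560\right)^{2} = \left(- \frac{1}{360} + 560\right)^{2} = \left(\frac{201599}{360}\right)^{2} = \frac{40642156801}{129600}$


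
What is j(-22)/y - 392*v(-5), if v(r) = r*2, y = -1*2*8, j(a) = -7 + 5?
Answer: 31361/8 ≈ 3920.1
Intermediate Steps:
j(a) = -2
y = -16 (y = -2*8 = -16)
v(r) = 2*r
j(-22)/y - 392*v(-5) = -2/(-16) - 784*(-5) = -2*(-1/16) - 392*(-10) = ⅛ + 3920 = 31361/8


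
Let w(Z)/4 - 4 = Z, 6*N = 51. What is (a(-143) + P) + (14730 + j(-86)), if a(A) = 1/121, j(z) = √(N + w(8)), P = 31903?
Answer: 5642594/121 + √226/2 ≈ 46641.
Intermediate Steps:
N = 17/2 (N = (⅙)*51 = 17/2 ≈ 8.5000)
w(Z) = 16 + 4*Z
j(z) = √226/2 (j(z) = √(17/2 + (16 + 4*8)) = √(17/2 + (16 + 32)) = √(17/2 + 48) = √(113/2) = √226/2)
a(A) = 1/121
(a(-143) + P) + (14730 + j(-86)) = (1/121 + 31903) + (14730 + √226/2) = 3860264/121 + (14730 + √226/2) = 5642594/121 + √226/2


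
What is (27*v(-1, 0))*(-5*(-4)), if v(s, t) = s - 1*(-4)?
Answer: 1620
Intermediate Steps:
v(s, t) = 4 + s (v(s, t) = s + 4 = 4 + s)
(27*v(-1, 0))*(-5*(-4)) = (27*(4 - 1))*(-5*(-4)) = (27*3)*20 = 81*20 = 1620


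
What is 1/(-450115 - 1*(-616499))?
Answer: 1/166384 ≈ 6.0102e-6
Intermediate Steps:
1/(-450115 - 1*(-616499)) = 1/(-450115 + 616499) = 1/166384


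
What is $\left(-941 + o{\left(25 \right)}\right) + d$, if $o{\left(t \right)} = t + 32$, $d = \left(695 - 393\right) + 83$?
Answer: $-499$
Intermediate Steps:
$d = 385$ ($d = 302 + 83 = 385$)
$o{\left(t \right)} = 32 + t$
$\left(-941 + o{\left(25 \right)}\right) + d = \left(-941 + \left(32 + 25\right)\right) + 385 = \left(-941 + 57\right) + 385 = -884 + 385 = -499$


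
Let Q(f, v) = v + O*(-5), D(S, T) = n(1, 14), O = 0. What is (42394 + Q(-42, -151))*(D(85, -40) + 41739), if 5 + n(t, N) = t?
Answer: 1763011605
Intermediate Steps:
n(t, N) = -5 + t
D(S, T) = -4 (D(S, T) = -5 + 1 = -4)
Q(f, v) = v (Q(f, v) = v + 0*(-5) = v + 0 = v)
(42394 + Q(-42, -151))*(D(85, -40) + 41739) = (42394 - 151)*(-4 + 41739) = 42243*41735 = 1763011605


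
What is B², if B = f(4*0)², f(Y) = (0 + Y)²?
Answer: 0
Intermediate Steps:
f(Y) = Y²
B = 0 (B = ((4*0)²)² = (0²)² = 0² = 0)
B² = 0² = 0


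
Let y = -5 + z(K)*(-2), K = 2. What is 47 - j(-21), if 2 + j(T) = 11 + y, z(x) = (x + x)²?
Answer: 75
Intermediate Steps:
z(x) = 4*x² (z(x) = (2*x)² = 4*x²)
y = -37 (y = -5 + (4*2²)*(-2) = -5 + (4*4)*(-2) = -5 + 16*(-2) = -5 - 32 = -37)
j(T) = -28 (j(T) = -2 + (11 - 37) = -2 - 26 = -28)
47 - j(-21) = 47 - 1*(-28) = 47 + 28 = 75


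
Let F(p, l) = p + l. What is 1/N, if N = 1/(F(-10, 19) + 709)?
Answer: 718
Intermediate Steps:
F(p, l) = l + p
N = 1/718 (N = 1/((19 - 10) + 709) = 1/(9 + 709) = 1/718 ≈ 0.0013928)
1/N = 1/(1/718) = 718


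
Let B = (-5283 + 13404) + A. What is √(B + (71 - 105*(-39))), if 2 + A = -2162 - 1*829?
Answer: √9294 ≈ 96.405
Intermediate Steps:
A = -2993 (A = -2 + (-2162 - 1*829) = -2 + (-2162 - 829) = -2 - 2991 = -2993)
B = 5128 (B = (-5283 + 13404) - 2993 = 8121 - 2993 = 5128)
√(B + (71 - 105*(-39))) = √(5128 + (71 - 105*(-39))) = √(5128 + (71 + 4095)) = √(5128 + 4166) = √9294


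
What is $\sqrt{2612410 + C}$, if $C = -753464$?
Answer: $\sqrt{1858946} \approx 1363.4$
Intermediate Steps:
$\sqrt{2612410 + C} = \sqrt{2612410 - 753464} = \sqrt{1858946}$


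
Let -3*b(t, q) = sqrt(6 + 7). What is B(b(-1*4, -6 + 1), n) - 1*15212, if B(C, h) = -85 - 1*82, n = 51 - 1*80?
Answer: -15379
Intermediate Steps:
n = -29 (n = 51 - 80 = -29)
b(t, q) = -sqrt(13)/3 (b(t, q) = -sqrt(6 + 7)/3 = -sqrt(13)/3)
B(C, h) = -167 (B(C, h) = -85 - 82 = -167)
B(b(-1*4, -6 + 1), n) - 1*15212 = -167 - 1*15212 = -167 - 15212 = -15379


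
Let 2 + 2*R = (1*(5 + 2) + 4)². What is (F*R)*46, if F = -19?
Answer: -52003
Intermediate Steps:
R = 119/2 (R = -1 + (1*(5 + 2) + 4)²/2 = -1 + (1*7 + 4)²/2 = -1 + (7 + 4)²/2 = -1 + (½)*11² = -1 + (½)*121 = -1 + 121/2 = 119/2 ≈ 59.500)
(F*R)*46 = -19*119/2*46 = -2261/2*46 = -52003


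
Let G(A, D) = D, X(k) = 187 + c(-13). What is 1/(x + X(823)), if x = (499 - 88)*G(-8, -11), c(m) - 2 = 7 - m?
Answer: -1/4312 ≈ -0.00023191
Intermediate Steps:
c(m) = 9 - m (c(m) = 2 + (7 - m) = 9 - m)
X(k) = 209 (X(k) = 187 + (9 - 1*(-13)) = 187 + (9 + 13) = 187 + 22 = 209)
x = -4521 (x = (499 - 88)*(-11) = 411*(-11) = -4521)
1/(x + X(823)) = 1/(-4521 + 209) = 1/(-4312) = -1/4312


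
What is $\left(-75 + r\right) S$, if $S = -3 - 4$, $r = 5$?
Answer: $490$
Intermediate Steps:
$S = -7$ ($S = -3 - 4 = -7$)
$\left(-75 + r\right) S = \left(-75 + 5\right) \left(-7\right) = \left(-70\right) \left(-7\right) = 490$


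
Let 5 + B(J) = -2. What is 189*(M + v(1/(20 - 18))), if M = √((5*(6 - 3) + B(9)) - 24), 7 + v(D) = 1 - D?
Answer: -2457/2 + 756*I ≈ -1228.5 + 756.0*I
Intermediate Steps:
B(J) = -7 (B(J) = -5 - 2 = -7)
v(D) = -6 - D (v(D) = -7 + (1 - D) = -6 - D)
M = 4*I (M = √((5*(6 - 3) - 7) - 24) = √((5*3 - 7) - 24) = √((15 - 7) - 24) = √(8 - 24) = √(-16) = 4*I ≈ 4.0*I)
189*(M + v(1/(20 - 18))) = 189*(4*I + (-6 - 1/(20 - 18))) = 189*(4*I + (-6 - 1/2)) = 189*(4*I + (-6 - 1*½)) = 189*(4*I + (-6 - ½)) = 189*(4*I - 13/2) = 189*(-13/2 + 4*I) = -2457/2 + 756*I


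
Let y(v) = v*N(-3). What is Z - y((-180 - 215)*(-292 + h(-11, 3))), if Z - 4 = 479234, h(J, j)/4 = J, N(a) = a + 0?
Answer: 877398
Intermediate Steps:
N(a) = a
h(J, j) = 4*J
Z = 479238 (Z = 4 + 479234 = 479238)
y(v) = -3*v (y(v) = v*(-3) = -3*v)
Z - y((-180 - 215)*(-292 + h(-11, 3))) = 479238 - (-3)*(-180 - 215)*(-292 + 4*(-11)) = 479238 - (-3)*(-395*(-292 - 44)) = 479238 - (-3)*(-395*(-336)) = 479238 - (-3)*132720 = 479238 - 1*(-398160) = 479238 + 398160 = 877398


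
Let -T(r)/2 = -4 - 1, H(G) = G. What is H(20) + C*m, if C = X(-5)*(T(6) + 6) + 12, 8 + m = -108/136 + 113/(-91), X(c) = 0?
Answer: -155366/1547 ≈ -100.43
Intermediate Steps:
T(r) = 10 (T(r) = -2*(-4 - 1) = -2*(-5) = 10)
m = -31051/3094 (m = -8 + (-108/136 + 113/(-91)) = -8 + (-108*1/136 + 113*(-1/91)) = -8 + (-27/34 - 113/91) = -8 - 6299/3094 = -31051/3094 ≈ -10.036)
C = 12 (C = 0*(10 + 6) + 12 = 0*16 + 12 = 0 + 12 = 12)
H(20) + C*m = 20 + 12*(-31051/3094) = 20 - 186306/1547 = -155366/1547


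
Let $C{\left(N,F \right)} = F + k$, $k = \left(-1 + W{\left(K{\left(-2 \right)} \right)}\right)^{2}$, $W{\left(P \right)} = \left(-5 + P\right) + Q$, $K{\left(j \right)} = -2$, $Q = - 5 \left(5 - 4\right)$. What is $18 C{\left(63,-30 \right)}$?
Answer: $2502$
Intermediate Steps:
$Q = -5$ ($Q = \left(-5\right) 1 = -5$)
$W{\left(P \right)} = -10 + P$ ($W{\left(P \right)} = \left(-5 + P\right) - 5 = -10 + P$)
$k = 169$ ($k = \left(-1 - 12\right)^{2} = \left(-13\right)^{2} = 169$)
$C{\left(N,F \right)} = 169 + F$ ($C{\left(N,F \right)} = F + 169 = 169 + F$)
$18 C{\left(63,-30 \right)} = 18 \left(169 - 30\right) = 18 \cdot 139 = 2502$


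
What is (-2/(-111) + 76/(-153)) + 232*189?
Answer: 248220818/5661 ≈ 43848.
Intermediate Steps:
(-2/(-111) + 76/(-153)) + 232*189 = (-2*(-1/111) + 76*(-1/153)) + 43848 = (2/111 - 76/153) + 43848 = -2710/5661 + 43848 = 248220818/5661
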